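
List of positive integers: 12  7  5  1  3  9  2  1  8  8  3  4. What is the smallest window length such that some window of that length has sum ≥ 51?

10

Extend right; whenever the sum reaches 51, record the length and shrink from the left:
add 12: running sum 12 < 51
add 7: running sum 19 < 51
add 5: running sum 24 < 51
add 1: running sum 25 < 51
add 3: running sum 28 < 51
add 9: running sum 37 < 51
add 2: running sum 39 < 51
add 1: running sum 40 < 51
add 8: running sum 48 < 51
add 8: shortest ending here [12, 7, 5, 1, 3, 9, 2, 1, 8, 8] sum 56, len 10
add 3: shortest ending here [12, 7, 5, 1, 3, 9, 2, 1, 8, 8, 3] sum 59, len 11
add 4: shortest ending here [7, 5, 1, 3, 9, 2, 1, 8, 8, 3, 4] sum 51, len 11
Shortest qualifying length: 10.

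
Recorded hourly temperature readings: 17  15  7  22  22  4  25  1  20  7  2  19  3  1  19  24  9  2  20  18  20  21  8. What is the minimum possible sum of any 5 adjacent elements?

17 15 7 22 22 → sum 83
15 7 22 22 4 → sum 70
7 22 22 4 25 → sum 80
22 22 4 25 1 → sum 74
22 4 25 1 20 → sum 72
4 25 1 20 7 → sum 57
25 1 20 7 2 → sum 55
1 20 7 2 19 → sum 49
20 7 2 19 3 → sum 51
7 2 19 3 1 → sum 32
2 19 3 1 19 → sum 44
19 3 1 19 24 → sum 66
3 1 19 24 9 → sum 56
1 19 24 9 2 → sum 55
19 24 9 2 20 → sum 74
24 9 2 20 18 → sum 73
9 2 20 18 20 → sum 69
2 20 18 20 21 → sum 81
20 18 20 21 8 → sum 87
Minimum of these is 32.

32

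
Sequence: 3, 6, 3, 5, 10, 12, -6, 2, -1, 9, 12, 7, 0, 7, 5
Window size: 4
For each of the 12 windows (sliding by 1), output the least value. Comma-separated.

(3, 6, 3, 5) → min 3
(6, 3, 5, 10) → min 3
(3, 5, 10, 12) → min 3
(5, 10, 12, -6) → min -6
(10, 12, -6, 2) → min -6
(12, -6, 2, -1) → min -6
(-6, 2, -1, 9) → min -6
(2, -1, 9, 12) → min -1
(-1, 9, 12, 7) → min -1
(9, 12, 7, 0) → min 0
(12, 7, 0, 7) → min 0
(7, 0, 7, 5) → min 0

3, 3, 3, -6, -6, -6, -6, -1, -1, 0, 0, 0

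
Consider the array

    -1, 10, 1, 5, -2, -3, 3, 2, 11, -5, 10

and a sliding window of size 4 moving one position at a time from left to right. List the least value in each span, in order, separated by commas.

-1 10 1 5 → min -1
10 1 5 -2 → min -2
1 5 -2 -3 → min -3
5 -2 -3 3 → min -3
-2 -3 3 2 → min -3
-3 3 2 11 → min -3
3 2 11 -5 → min -5
2 11 -5 10 → min -5

-1, -2, -3, -3, -3, -3, -5, -5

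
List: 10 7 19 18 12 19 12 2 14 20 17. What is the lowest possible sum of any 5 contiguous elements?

59

10 7 19 18 12 → sum 66
7 19 18 12 19 → sum 75
19 18 12 19 12 → sum 80
18 12 19 12 2 → sum 63
12 19 12 2 14 → sum 59
19 12 2 14 20 → sum 67
12 2 14 20 17 → sum 65
Lowest of these is 59.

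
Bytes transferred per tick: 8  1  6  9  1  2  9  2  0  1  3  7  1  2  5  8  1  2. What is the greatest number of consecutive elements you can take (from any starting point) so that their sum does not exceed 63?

17

add 8: [8] sum 8, len 1
add 1: [8, 1] sum 9, len 2
add 6: [8, 1, 6] sum 15, len 3
add 9: [8, 1, 6, 9] sum 24, len 4
add 1: [8, 1, 6, 9, 1] sum 25, len 5
add 2: [8, 1, 6, 9, 1, 2] sum 27, len 6
add 9: [8, 1, 6, 9, 1, 2, 9] sum 36, len 7
add 2: [8, 1, 6, 9, 1, 2, 9, 2] sum 38, len 8
add 0: [8, 1, 6, 9, 1, 2, 9, 2, 0] sum 38, len 9
add 1: [8, 1, 6, 9, 1, 2, 9, 2, 0, 1] sum 39, len 10
add 3: [8, 1, 6, 9, 1, 2, 9, 2, 0, 1, 3] sum 42, len 11
add 7: [8, 1, 6, 9, 1, 2, 9, 2, 0, 1, 3, 7] sum 49, len 12
add 1: [8, 1, 6, 9, 1, 2, 9, 2, 0, 1, 3, 7, 1] sum 50, len 13
add 2: [8, 1, 6, 9, 1, 2, 9, 2, 0, 1, 3, 7, 1, 2] sum 52, len 14
add 5: [8, 1, 6, 9, 1, 2, 9, 2, 0, 1, 3, 7, 1, 2, 5] sum 57, len 15
add 8: [1, 6, 9, 1, 2, 9, 2, 0, 1, 3, 7, 1, 2, 5, 8] sum 57, len 15
add 1: [1, 6, 9, 1, 2, 9, 2, 0, 1, 3, 7, 1, 2, 5, 8, 1] sum 58, len 16
add 2: [1, 6, 9, 1, 2, 9, 2, 0, 1, 3, 7, 1, 2, 5, 8, 1, 2] sum 60, len 17
Longest length seen: 17.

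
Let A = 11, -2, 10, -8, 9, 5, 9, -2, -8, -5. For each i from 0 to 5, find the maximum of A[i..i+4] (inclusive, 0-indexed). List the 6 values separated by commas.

(11, -2, 10, -8, 9) → max 11
(-2, 10, -8, 9, 5) → max 10
(10, -8, 9, 5, 9) → max 10
(-8, 9, 5, 9, -2) → max 9
(9, 5, 9, -2, -8) → max 9
(5, 9, -2, -8, -5) → max 9

11, 10, 10, 9, 9, 9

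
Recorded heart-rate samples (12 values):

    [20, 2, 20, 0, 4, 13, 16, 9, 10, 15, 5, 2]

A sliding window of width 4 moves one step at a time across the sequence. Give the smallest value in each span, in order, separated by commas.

20 2 20 0 → min 0
2 20 0 4 → min 0
20 0 4 13 → min 0
0 4 13 16 → min 0
4 13 16 9 → min 4
13 16 9 10 → min 9
16 9 10 15 → min 9
9 10 15 5 → min 5
10 15 5 2 → min 2

0, 0, 0, 0, 4, 9, 9, 5, 2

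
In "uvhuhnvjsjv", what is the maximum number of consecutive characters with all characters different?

6

add u: [u] len 1
add v: [u, v] len 2
add h: [u, v, h] len 3
add u (repeat u, move left end past it): [v, h, u] len 3
add h (repeat h, move left end past it): [u, h] len 2
add n: [u, h, n] len 3
add v: [u, h, n, v] len 4
add j: [u, h, n, v, j] len 5
add s: [u, h, n, v, j, s] len 6
add j (repeat j, move left end past it): [s, j] len 2
add v: [s, j, v] len 3
Longest all-distinct length: 6.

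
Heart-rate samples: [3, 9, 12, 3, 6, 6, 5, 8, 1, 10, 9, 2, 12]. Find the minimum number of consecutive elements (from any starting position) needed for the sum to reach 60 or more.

add 3: running sum 3 < 60
add 9: running sum 12 < 60
add 12: running sum 24 < 60
add 3: running sum 27 < 60
add 6: running sum 33 < 60
add 6: running sum 39 < 60
add 5: running sum 44 < 60
add 8: running sum 52 < 60
add 1: running sum 53 < 60
end 9: [9, 12, 3, 6, 6, 5, 8, 1, 10] sum 60, len 9
end 10: [12, 3, 6, 6, 5, 8, 1, 10, 9] sum 60, len 9
end 11: [12, 3, 6, 6, 5, 8, 1, 10, 9, 2] sum 62, len 10
end 12: [3, 6, 6, 5, 8, 1, 10, 9, 2, 12] sum 62, len 10
Shortest qualifying length: 9.

9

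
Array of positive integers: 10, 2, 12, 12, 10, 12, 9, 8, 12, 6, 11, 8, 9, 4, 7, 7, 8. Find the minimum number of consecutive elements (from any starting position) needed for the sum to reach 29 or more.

Extend right; whenever the sum reaches 29, record the length and shrink from the left:
add 10: running sum 10 < 29
add 2: running sum 12 < 29
add 12: running sum 24 < 29
add 12: shortest ending here [10, 2, 12, 12] sum 36, len 4
add 10: shortest ending here [12, 12, 10] sum 34, len 3
add 12: shortest ending here [12, 10, 12] sum 34, len 3
add 9: shortest ending here [10, 12, 9] sum 31, len 3
add 8: shortest ending here [12, 9, 8] sum 29, len 3
add 12: shortest ending here [9, 8, 12] sum 29, len 3
add 6: shortest ending here [9, 8, 12, 6] sum 35, len 4
add 11: shortest ending here [12, 6, 11] sum 29, len 3
add 8: shortest ending here [12, 6, 11, 8] sum 37, len 4
add 9: shortest ending here [6, 11, 8, 9] sum 34, len 4
add 4: shortest ending here [11, 8, 9, 4] sum 32, len 4
add 7: shortest ending here [11, 8, 9, 4, 7] sum 39, len 5
add 7: shortest ending here [8, 9, 4, 7, 7] sum 35, len 5
add 8: shortest ending here [9, 4, 7, 7, 8] sum 35, len 5
Shortest qualifying length: 3.

3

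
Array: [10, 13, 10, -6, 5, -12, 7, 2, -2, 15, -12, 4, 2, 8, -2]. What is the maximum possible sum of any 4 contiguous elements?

27

Each size-4 window and its sum:
10 13 10 -6 → sum 27
13 10 -6 5 → sum 22
10 -6 5 -12 → sum -3
-6 5 -12 7 → sum -6
5 -12 7 2 → sum 2
-12 7 2 -2 → sum -5
7 2 -2 15 → sum 22
2 -2 15 -12 → sum 3
-2 15 -12 4 → sum 5
15 -12 4 2 → sum 9
-12 4 2 8 → sum 2
4 2 8 -2 → sum 12
Maximum of these is 27.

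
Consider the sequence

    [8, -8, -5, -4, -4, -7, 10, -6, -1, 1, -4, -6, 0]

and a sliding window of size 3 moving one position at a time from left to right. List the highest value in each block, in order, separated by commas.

8, -4, -4, -4, 10, 10, 10, 1, 1, 1, 0

(8, -8, -5) → max 8
(-8, -5, -4) → max -4
(-5, -4, -4) → max -4
(-4, -4, -7) → max -4
(-4, -7, 10) → max 10
(-7, 10, -6) → max 10
(10, -6, -1) → max 10
(-6, -1, 1) → max 1
(-1, 1, -4) → max 1
(1, -4, -6) → max 1
(-4, -6, 0) → max 0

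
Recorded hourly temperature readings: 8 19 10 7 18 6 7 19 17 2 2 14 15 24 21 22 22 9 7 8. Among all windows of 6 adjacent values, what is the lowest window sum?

53

Window sums for each of the 15 positions:
(8, 19, 10, 7, 18, 6) → sum 68
(19, 10, 7, 18, 6, 7) → sum 67
(10, 7, 18, 6, 7, 19) → sum 67
(7, 18, 6, 7, 19, 17) → sum 74
(18, 6, 7, 19, 17, 2) → sum 69
(6, 7, 19, 17, 2, 2) → sum 53
(7, 19, 17, 2, 2, 14) → sum 61
(19, 17, 2, 2, 14, 15) → sum 69
(17, 2, 2, 14, 15, 24) → sum 74
(2, 2, 14, 15, 24, 21) → sum 78
(2, 14, 15, 24, 21, 22) → sum 98
(14, 15, 24, 21, 22, 22) → sum 118
(15, 24, 21, 22, 22, 9) → sum 113
(24, 21, 22, 22, 9, 7) → sum 105
(21, 22, 22, 9, 7, 8) → sum 89
Lowest of these is 53.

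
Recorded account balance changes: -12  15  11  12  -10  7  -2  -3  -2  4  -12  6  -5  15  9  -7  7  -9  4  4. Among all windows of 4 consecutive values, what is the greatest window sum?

-12 15 11 12 → sum 26
15 11 12 -10 → sum 28
11 12 -10 7 → sum 20
12 -10 7 -2 → sum 7
-10 7 -2 -3 → sum -8
7 -2 -3 -2 → sum 0
-2 -3 -2 4 → sum -3
-3 -2 4 -12 → sum -13
-2 4 -12 6 → sum -4
4 -12 6 -5 → sum -7
-12 6 -5 15 → sum 4
6 -5 15 9 → sum 25
-5 15 9 -7 → sum 12
15 9 -7 7 → sum 24
9 -7 7 -9 → sum 0
-7 7 -9 4 → sum -5
7 -9 4 4 → sum 6
Greatest of these is 28.

28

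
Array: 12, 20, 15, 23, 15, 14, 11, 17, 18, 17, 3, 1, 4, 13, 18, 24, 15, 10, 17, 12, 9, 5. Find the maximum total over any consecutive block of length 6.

Each size-6 window and its sum:
12 20 15 23 15 14 → sum 99
20 15 23 15 14 11 → sum 98
15 23 15 14 11 17 → sum 95
23 15 14 11 17 18 → sum 98
15 14 11 17 18 17 → sum 92
14 11 17 18 17 3 → sum 80
11 17 18 17 3 1 → sum 67
17 18 17 3 1 4 → sum 60
18 17 3 1 4 13 → sum 56
17 3 1 4 13 18 → sum 56
3 1 4 13 18 24 → sum 63
1 4 13 18 24 15 → sum 75
4 13 18 24 15 10 → sum 84
13 18 24 15 10 17 → sum 97
18 24 15 10 17 12 → sum 96
24 15 10 17 12 9 → sum 87
15 10 17 12 9 5 → sum 68
Maximum of these is 99.

99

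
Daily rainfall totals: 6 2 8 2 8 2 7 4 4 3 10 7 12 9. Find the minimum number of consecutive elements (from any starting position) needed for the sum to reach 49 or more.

Extend right; whenever the sum reaches 49, record the length and shrink from the left:
add 6: running sum 6 < 49
add 2: running sum 8 < 49
add 8: running sum 16 < 49
add 2: running sum 18 < 49
add 8: running sum 26 < 49
add 2: running sum 28 < 49
add 7: running sum 35 < 49
add 4: running sum 39 < 49
add 4: running sum 43 < 49
add 3: running sum 46 < 49
add 10: shortest ending here [2, 8, 2, 8, 2, 7, 4, 4, 3, 10] sum 50, len 10
add 7: shortest ending here [8, 2, 8, 2, 7, 4, 4, 3, 10, 7] sum 55, len 10
add 12: shortest ending here [2, 7, 4, 4, 3, 10, 7, 12] sum 49, len 8
add 9: shortest ending here [4, 4, 3, 10, 7, 12, 9] sum 49, len 7
Shortest qualifying length: 7.

7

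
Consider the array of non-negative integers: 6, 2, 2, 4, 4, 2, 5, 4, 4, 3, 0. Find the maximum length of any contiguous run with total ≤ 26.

8

→ 6: sum 6, len 1
→ 2: sum 8, len 2
→ 2: sum 10, len 3
→ 4: sum 14, len 4
→ 4: sum 18, len 5
→ 2: sum 20, len 6
→ 5: sum 25, len 7
→ 4 (dropped 6): sum 23, len 7
→ 4 (dropped 2): sum 25, len 7
→ 3 (dropped 2): sum 26, len 7
→ 0: sum 26, len 8
Longest length seen: 8.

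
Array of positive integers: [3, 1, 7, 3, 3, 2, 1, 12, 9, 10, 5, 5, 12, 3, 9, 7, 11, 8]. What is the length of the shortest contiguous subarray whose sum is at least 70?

9

add 3: running sum 3 < 70
add 1: running sum 4 < 70
add 7: running sum 11 < 70
add 3: running sum 14 < 70
add 3: running sum 17 < 70
add 2: running sum 19 < 70
add 1: running sum 20 < 70
add 12: running sum 32 < 70
add 9: running sum 41 < 70
add 10: running sum 51 < 70
add 5: running sum 56 < 70
add 5: running sum 61 < 70
end 12: [1, 7, 3, 3, 2, 1, 12, 9, 10, 5, 5, 12] sum 70, len 12
end 13: [7, 3, 3, 2, 1, 12, 9, 10, 5, 5, 12, 3] sum 72, len 12
end 14: [3, 2, 1, 12, 9, 10, 5, 5, 12, 3, 9] sum 71, len 11
end 15: [12, 9, 10, 5, 5, 12, 3, 9, 7] sum 72, len 9
end 16: [9, 10, 5, 5, 12, 3, 9, 7, 11] sum 71, len 9
end 17: [10, 5, 5, 12, 3, 9, 7, 11, 8] sum 70, len 9
Shortest qualifying length: 9.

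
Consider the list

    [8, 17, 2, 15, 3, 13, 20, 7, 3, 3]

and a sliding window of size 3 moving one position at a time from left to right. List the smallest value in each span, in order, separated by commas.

2, 2, 2, 3, 3, 7, 3, 3

Sliding a size-3 window across the 10 values:
[8, 17, 2] → min 2
[17, 2, 15] → min 2
[2, 15, 3] → min 2
[15, 3, 13] → min 3
[3, 13, 20] → min 3
[13, 20, 7] → min 7
[20, 7, 3] → min 3
[7, 3, 3] → min 3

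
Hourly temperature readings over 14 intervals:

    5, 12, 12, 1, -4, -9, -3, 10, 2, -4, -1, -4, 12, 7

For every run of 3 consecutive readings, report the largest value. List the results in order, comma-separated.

12, 12, 12, 1, -3, 10, 10, 10, 2, -1, 12, 12

(5, 12, 12) → max 12
(12, 12, 1) → max 12
(12, 1, -4) → max 12
(1, -4, -9) → max 1
(-4, -9, -3) → max -3
(-9, -3, 10) → max 10
(-3, 10, 2) → max 10
(10, 2, -4) → max 10
(2, -4, -1) → max 2
(-4, -1, -4) → max -1
(-1, -4, 12) → max 12
(-4, 12, 7) → max 12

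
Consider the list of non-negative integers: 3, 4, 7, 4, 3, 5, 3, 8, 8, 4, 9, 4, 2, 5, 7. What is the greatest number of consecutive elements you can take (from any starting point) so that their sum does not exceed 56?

11

add 3: [3] sum 3, len 1
add 4: [3, 4] sum 7, len 2
add 7: [3, 4, 7] sum 14, len 3
add 4: [3, 4, 7, 4] sum 18, len 4
add 3: [3, 4, 7, 4, 3] sum 21, len 5
add 5: [3, 4, 7, 4, 3, 5] sum 26, len 6
add 3: [3, 4, 7, 4, 3, 5, 3] sum 29, len 7
add 8: [3, 4, 7, 4, 3, 5, 3, 8] sum 37, len 8
add 8: [3, 4, 7, 4, 3, 5, 3, 8, 8] sum 45, len 9
add 4: [3, 4, 7, 4, 3, 5, 3, 8, 8, 4] sum 49, len 10
add 9: [4, 7, 4, 3, 5, 3, 8, 8, 4, 9] sum 55, len 10
add 4: [7, 4, 3, 5, 3, 8, 8, 4, 9, 4] sum 55, len 10
add 2: [4, 3, 5, 3, 8, 8, 4, 9, 4, 2] sum 50, len 10
add 5: [4, 3, 5, 3, 8, 8, 4, 9, 4, 2, 5] sum 55, len 11
add 7: [5, 3, 8, 8, 4, 9, 4, 2, 5, 7] sum 55, len 10
Longest length seen: 11.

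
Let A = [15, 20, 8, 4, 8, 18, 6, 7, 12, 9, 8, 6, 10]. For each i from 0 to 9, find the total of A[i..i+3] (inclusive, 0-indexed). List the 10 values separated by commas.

47, 40, 38, 36, 39, 43, 34, 36, 35, 33

15 20 8 4 → sum 47
20 8 4 8 → sum 40
8 4 8 18 → sum 38
4 8 18 6 → sum 36
8 18 6 7 → sum 39
18 6 7 12 → sum 43
6 7 12 9 → sum 34
7 12 9 8 → sum 36
12 9 8 6 → sum 35
9 8 6 10 → sum 33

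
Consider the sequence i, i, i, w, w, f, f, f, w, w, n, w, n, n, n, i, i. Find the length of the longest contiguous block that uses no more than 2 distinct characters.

add i: window [i] (1 distinct), len 1
add i: window [i, i] (1 distinct), len 2
add i: window [i, i, i] (1 distinct), len 3
add w: window [i, i, i, w] (2 distinct), len 4
add w: window [i, i, i, w, w] (2 distinct), len 5
add f: window [w, w, f] (2 distinct), len 3
add f: window [w, w, f, f] (2 distinct), len 4
add f: window [w, w, f, f, f] (2 distinct), len 5
add w: window [w, w, f, f, f, w] (2 distinct), len 6
add w: window [w, w, f, f, f, w, w] (2 distinct), len 7
add n: window [w, w, n] (2 distinct), len 3
add w: window [w, w, n, w] (2 distinct), len 4
add n: window [w, w, n, w, n] (2 distinct), len 5
add n: window [w, w, n, w, n, n] (2 distinct), len 6
add n: window [w, w, n, w, n, n, n] (2 distinct), len 7
add i: window [n, n, n, i] (2 distinct), len 4
add i: window [n, n, n, i, i] (2 distinct), len 5
Longest length with ≤2 distinct: 7.

7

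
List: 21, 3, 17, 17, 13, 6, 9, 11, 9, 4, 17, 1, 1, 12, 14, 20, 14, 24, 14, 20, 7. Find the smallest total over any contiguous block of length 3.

14

[21, 3, 17] → sum 41
[3, 17, 17] → sum 37
[17, 17, 13] → sum 47
[17, 13, 6] → sum 36
[13, 6, 9] → sum 28
[6, 9, 11] → sum 26
[9, 11, 9] → sum 29
[11, 9, 4] → sum 24
[9, 4, 17] → sum 30
[4, 17, 1] → sum 22
[17, 1, 1] → sum 19
[1, 1, 12] → sum 14
[1, 12, 14] → sum 27
[12, 14, 20] → sum 46
[14, 20, 14] → sum 48
[20, 14, 24] → sum 58
[14, 24, 14] → sum 52
[24, 14, 20] → sum 58
[14, 20, 7] → sum 41
Smallest of these is 14.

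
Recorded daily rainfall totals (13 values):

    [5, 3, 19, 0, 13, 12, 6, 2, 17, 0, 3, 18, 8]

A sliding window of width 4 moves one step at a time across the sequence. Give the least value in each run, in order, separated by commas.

0, 0, 0, 0, 2, 2, 0, 0, 0, 0

Sliding a size-4 window across the 13 values:
(5, 3, 19, 0) → min 0
(3, 19, 0, 13) → min 0
(19, 0, 13, 12) → min 0
(0, 13, 12, 6) → min 0
(13, 12, 6, 2) → min 2
(12, 6, 2, 17) → min 2
(6, 2, 17, 0) → min 0
(2, 17, 0, 3) → min 0
(17, 0, 3, 18) → min 0
(0, 3, 18, 8) → min 0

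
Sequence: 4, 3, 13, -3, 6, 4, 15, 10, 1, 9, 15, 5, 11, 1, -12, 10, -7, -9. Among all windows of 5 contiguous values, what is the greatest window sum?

50

Each size-5 window and its sum:
(4, 3, 13, -3, 6) → sum 23
(3, 13, -3, 6, 4) → sum 23
(13, -3, 6, 4, 15) → sum 35
(-3, 6, 4, 15, 10) → sum 32
(6, 4, 15, 10, 1) → sum 36
(4, 15, 10, 1, 9) → sum 39
(15, 10, 1, 9, 15) → sum 50
(10, 1, 9, 15, 5) → sum 40
(1, 9, 15, 5, 11) → sum 41
(9, 15, 5, 11, 1) → sum 41
(15, 5, 11, 1, -12) → sum 20
(5, 11, 1, -12, 10) → sum 15
(11, 1, -12, 10, -7) → sum 3
(1, -12, 10, -7, -9) → sum -17
Greatest of these is 50.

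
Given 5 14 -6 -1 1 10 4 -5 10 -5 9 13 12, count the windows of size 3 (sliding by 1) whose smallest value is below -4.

5 14 -6 → min -6  < -4 ✓
14 -6 -1 → min -6  < -4 ✓
-6 -1 1 → min -6  < -4 ✓
-1 1 10 → min -1
1 10 4 → min 1
10 4 -5 → min -5  < -4 ✓
4 -5 10 → min -5  < -4 ✓
-5 10 -5 → min -5  < -4 ✓
10 -5 9 → min -5  < -4 ✓
-5 9 13 → min -5  < -4 ✓
9 13 12 → min 9
8 windows satisfy the condition.

8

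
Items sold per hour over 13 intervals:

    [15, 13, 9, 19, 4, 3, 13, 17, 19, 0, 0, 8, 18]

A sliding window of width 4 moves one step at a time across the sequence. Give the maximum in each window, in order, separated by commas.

[15, 13, 9, 19] → max 19
[13, 9, 19, 4] → max 19
[9, 19, 4, 3] → max 19
[19, 4, 3, 13] → max 19
[4, 3, 13, 17] → max 17
[3, 13, 17, 19] → max 19
[13, 17, 19, 0] → max 19
[17, 19, 0, 0] → max 19
[19, 0, 0, 8] → max 19
[0, 0, 8, 18] → max 18

19, 19, 19, 19, 17, 19, 19, 19, 19, 18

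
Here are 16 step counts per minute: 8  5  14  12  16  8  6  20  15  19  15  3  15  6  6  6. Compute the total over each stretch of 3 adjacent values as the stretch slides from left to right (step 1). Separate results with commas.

Sliding a size-3 window across the 16 values:
8 5 14 → sum 27
5 14 12 → sum 31
14 12 16 → sum 42
12 16 8 → sum 36
16 8 6 → sum 30
8 6 20 → sum 34
6 20 15 → sum 41
20 15 19 → sum 54
15 19 15 → sum 49
19 15 3 → sum 37
15 3 15 → sum 33
3 15 6 → sum 24
15 6 6 → sum 27
6 6 6 → sum 18

27, 31, 42, 36, 30, 34, 41, 54, 49, 37, 33, 24, 27, 18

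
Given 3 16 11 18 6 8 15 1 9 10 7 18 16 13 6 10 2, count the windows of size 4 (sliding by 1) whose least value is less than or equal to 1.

(3, 16, 11, 18) → min 3
(16, 11, 18, 6) → min 6
(11, 18, 6, 8) → min 6
(18, 6, 8, 15) → min 6
(6, 8, 15, 1) → min 1  ≤ 1 ✓
(8, 15, 1, 9) → min 1  ≤ 1 ✓
(15, 1, 9, 10) → min 1  ≤ 1 ✓
(1, 9, 10, 7) → min 1  ≤ 1 ✓
(9, 10, 7, 18) → min 7
(10, 7, 18, 16) → min 7
(7, 18, 16, 13) → min 7
(18, 16, 13, 6) → min 6
(16, 13, 6, 10) → min 6
(13, 6, 10, 2) → min 2
4 windows satisfy the condition.

4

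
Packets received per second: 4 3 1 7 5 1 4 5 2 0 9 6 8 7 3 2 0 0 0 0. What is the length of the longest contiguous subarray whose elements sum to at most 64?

19

→ 4: sum 4, len 1
→ 3: sum 7, len 2
→ 1: sum 8, len 3
→ 7: sum 15, len 4
→ 5: sum 20, len 5
→ 1: sum 21, len 6
→ 4: sum 25, len 7
→ 5: sum 30, len 8
→ 2: sum 32, len 9
→ 0: sum 32, len 10
→ 9: sum 41, len 11
→ 6: sum 47, len 12
→ 8: sum 55, len 13
→ 7: sum 62, len 14
→ 3 (dropped 4): sum 61, len 14
→ 2: sum 63, len 15
→ 0: sum 63, len 16
→ 0: sum 63, len 17
→ 0: sum 63, len 18
→ 0: sum 63, len 19
Longest length seen: 19.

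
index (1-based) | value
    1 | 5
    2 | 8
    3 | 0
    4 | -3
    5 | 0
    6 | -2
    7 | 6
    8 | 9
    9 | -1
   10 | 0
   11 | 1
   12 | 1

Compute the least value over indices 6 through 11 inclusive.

-2

Elements at indices 6..11: -2, 6, 9, -1, 0, 1
min(-2, 6, 9, -1, 0, 1) = -2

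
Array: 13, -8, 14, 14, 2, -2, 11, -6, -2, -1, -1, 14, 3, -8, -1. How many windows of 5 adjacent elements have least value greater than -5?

13 -8 14 14 2 → min -8
-8 14 14 2 -2 → min -8
14 14 2 -2 11 → min -2  > -5 ✓
14 2 -2 11 -6 → min -6
2 -2 11 -6 -2 → min -6
-2 11 -6 -2 -1 → min -6
11 -6 -2 -1 -1 → min -6
-6 -2 -1 -1 14 → min -6
-2 -1 -1 14 3 → min -2  > -5 ✓
-1 -1 14 3 -8 → min -8
-1 14 3 -8 -1 → min -8
2 windows satisfy the condition.

2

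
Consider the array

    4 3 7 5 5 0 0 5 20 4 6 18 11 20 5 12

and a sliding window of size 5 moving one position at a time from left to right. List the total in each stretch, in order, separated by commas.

24, 20, 17, 15, 30, 29, 35, 53, 59, 59, 60, 66

[4, 3, 7, 5, 5] → sum 24
[3, 7, 5, 5, 0] → sum 20
[7, 5, 5, 0, 0] → sum 17
[5, 5, 0, 0, 5] → sum 15
[5, 0, 0, 5, 20] → sum 30
[0, 0, 5, 20, 4] → sum 29
[0, 5, 20, 4, 6] → sum 35
[5, 20, 4, 6, 18] → sum 53
[20, 4, 6, 18, 11] → sum 59
[4, 6, 18, 11, 20] → sum 59
[6, 18, 11, 20, 5] → sum 60
[18, 11, 20, 5, 12] → sum 66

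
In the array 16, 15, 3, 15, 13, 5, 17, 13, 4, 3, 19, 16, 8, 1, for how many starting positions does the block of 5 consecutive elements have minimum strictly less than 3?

16 15 3 15 13 → min 3
15 3 15 13 5 → min 3
3 15 13 5 17 → min 3
15 13 5 17 13 → min 5
13 5 17 13 4 → min 4
5 17 13 4 3 → min 3
17 13 4 3 19 → min 3
13 4 3 19 16 → min 3
4 3 19 16 8 → min 3
3 19 16 8 1 → min 1  < 3 ✓
1 window satisfy the condition.

1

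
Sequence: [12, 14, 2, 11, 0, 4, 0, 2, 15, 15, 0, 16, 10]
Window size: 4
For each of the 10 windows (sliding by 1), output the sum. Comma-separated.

39, 27, 17, 15, 6, 21, 32, 32, 46, 41

Sliding a size-4 window across the 13 values:
[12, 14, 2, 11] → sum 39
[14, 2, 11, 0] → sum 27
[2, 11, 0, 4] → sum 17
[11, 0, 4, 0] → sum 15
[0, 4, 0, 2] → sum 6
[4, 0, 2, 15] → sum 21
[0, 2, 15, 15] → sum 32
[2, 15, 15, 0] → sum 32
[15, 15, 0, 16] → sum 46
[15, 0, 16, 10] → sum 41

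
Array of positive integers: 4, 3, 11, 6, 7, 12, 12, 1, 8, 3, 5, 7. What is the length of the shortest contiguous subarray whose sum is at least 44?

5

add 4: running sum 4 < 44
add 3: running sum 7 < 44
add 11: running sum 18 < 44
add 6: running sum 24 < 44
add 7: running sum 31 < 44
add 12: running sum 43 < 44
add 12: shortest ending here [11, 6, 7, 12, 12] sum 48, len 5
add 1: shortest ending here [11, 6, 7, 12, 12, 1] sum 49, len 6
add 8: shortest ending here [6, 7, 12, 12, 1, 8] sum 46, len 6
add 3: shortest ending here [6, 7, 12, 12, 1, 8, 3] sum 49, len 7
add 5: shortest ending here [7, 12, 12, 1, 8, 3, 5] sum 48, len 7
add 7: shortest ending here [12, 12, 1, 8, 3, 5, 7] sum 48, len 7
Shortest qualifying length: 5.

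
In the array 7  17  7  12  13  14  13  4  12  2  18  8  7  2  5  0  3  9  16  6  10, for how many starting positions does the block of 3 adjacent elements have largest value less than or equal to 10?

[7, 17, 7] → max 17
[17, 7, 12] → max 17
[7, 12, 13] → max 13
[12, 13, 14] → max 14
[13, 14, 13] → max 14
[14, 13, 4] → max 14
[13, 4, 12] → max 13
[4, 12, 2] → max 12
[12, 2, 18] → max 18
[2, 18, 8] → max 18
[18, 8, 7] → max 18
[8, 7, 2] → max 8  ≤ 10 ✓
[7, 2, 5] → max 7  ≤ 10 ✓
[2, 5, 0] → max 5  ≤ 10 ✓
[5, 0, 3] → max 5  ≤ 10 ✓
[0, 3, 9] → max 9  ≤ 10 ✓
[3, 9, 16] → max 16
[9, 16, 6] → max 16
[16, 6, 10] → max 16
5 windows satisfy the condition.

5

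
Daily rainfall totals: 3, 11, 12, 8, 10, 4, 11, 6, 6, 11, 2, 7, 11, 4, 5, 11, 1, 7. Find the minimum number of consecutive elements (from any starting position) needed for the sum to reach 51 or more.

6

add 3: running sum 3 < 51
add 11: running sum 14 < 51
add 12: running sum 26 < 51
add 8: running sum 34 < 51
add 10: running sum 44 < 51
add 4: running sum 48 < 51
end 6: [11, 12, 8, 10, 4, 11] sum 56, len 6
end 7: [12, 8, 10, 4, 11, 6] sum 51, len 6
end 8: [12, 8, 10, 4, 11, 6, 6] sum 57, len 7
end 9: [8, 10, 4, 11, 6, 6, 11] sum 56, len 7
end 10: [8, 10, 4, 11, 6, 6, 11, 2] sum 58, len 8
end 11: [10, 4, 11, 6, 6, 11, 2, 7] sum 57, len 8
end 12: [11, 6, 6, 11, 2, 7, 11] sum 54, len 7
end 13: [11, 6, 6, 11, 2, 7, 11, 4] sum 58, len 8
end 14: [6, 6, 11, 2, 7, 11, 4, 5] sum 52, len 8
end 15: [11, 2, 7, 11, 4, 5, 11] sum 51, len 7
end 16: [11, 2, 7, 11, 4, 5, 11, 1] sum 52, len 8
end 17: [11, 2, 7, 11, 4, 5, 11, 1, 7] sum 59, len 9
Shortest qualifying length: 6.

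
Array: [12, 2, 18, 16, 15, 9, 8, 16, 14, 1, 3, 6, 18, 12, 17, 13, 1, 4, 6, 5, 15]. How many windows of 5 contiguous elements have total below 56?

9

(12, 2, 18, 16, 15) → sum 63
(2, 18, 16, 15, 9) → sum 60
(18, 16, 15, 9, 8) → sum 66
(16, 15, 9, 8, 16) → sum 64
(15, 9, 8, 16, 14) → sum 62
(9, 8, 16, 14, 1) → sum 48  < 56 ✓
(8, 16, 14, 1, 3) → sum 42  < 56 ✓
(16, 14, 1, 3, 6) → sum 40  < 56 ✓
(14, 1, 3, 6, 18) → sum 42  < 56 ✓
(1, 3, 6, 18, 12) → sum 40  < 56 ✓
(3, 6, 18, 12, 17) → sum 56
(6, 18, 12, 17, 13) → sum 66
(18, 12, 17, 13, 1) → sum 61
(12, 17, 13, 1, 4) → sum 47  < 56 ✓
(17, 13, 1, 4, 6) → sum 41  < 56 ✓
(13, 1, 4, 6, 5) → sum 29  < 56 ✓
(1, 4, 6, 5, 15) → sum 31  < 56 ✓
9 windows satisfy the condition.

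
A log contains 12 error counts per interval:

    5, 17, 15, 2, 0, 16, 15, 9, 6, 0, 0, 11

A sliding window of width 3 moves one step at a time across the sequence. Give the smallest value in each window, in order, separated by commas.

5, 2, 0, 0, 0, 9, 6, 0, 0, 0

5 17 15 → min 5
17 15 2 → min 2
15 2 0 → min 0
2 0 16 → min 0
0 16 15 → min 0
16 15 9 → min 9
15 9 6 → min 6
9 6 0 → min 0
6 0 0 → min 0
0 0 11 → min 0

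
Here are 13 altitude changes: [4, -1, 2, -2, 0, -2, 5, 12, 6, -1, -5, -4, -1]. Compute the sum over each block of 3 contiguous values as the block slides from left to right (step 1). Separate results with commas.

5, -1, 0, -4, 3, 15, 23, 17, 0, -10, -10

[4, -1, 2] → sum 5
[-1, 2, -2] → sum -1
[2, -2, 0] → sum 0
[-2, 0, -2] → sum -4
[0, -2, 5] → sum 3
[-2, 5, 12] → sum 15
[5, 12, 6] → sum 23
[12, 6, -1] → sum 17
[6, -1, -5] → sum 0
[-1, -5, -4] → sum -10
[-5, -4, -1] → sum -10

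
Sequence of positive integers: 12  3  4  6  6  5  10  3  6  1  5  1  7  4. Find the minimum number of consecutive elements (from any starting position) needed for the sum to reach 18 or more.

Extend right; whenever the sum reaches 18, record the length and shrink from the left:
add 12: running sum 12 < 18
add 3: running sum 15 < 18
end 2: [12, 3, 4] sum 19, len 3
end 3: [12, 3, 4, 6] sum 25, len 4
end 4: [3, 4, 6, 6] sum 19, len 4
end 5: [4, 6, 6, 5] sum 21, len 4
end 6: [6, 5, 10] sum 21, len 3
end 7: [5, 10, 3] sum 18, len 3
end 8: [10, 3, 6] sum 19, len 3
end 9: [10, 3, 6, 1] sum 20, len 4
end 10: [10, 3, 6, 1, 5] sum 25, len 5
end 11: [10, 3, 6, 1, 5, 1] sum 26, len 6
end 12: [6, 1, 5, 1, 7] sum 20, len 5
end 13: [1, 5, 1, 7, 4] sum 18, len 5
Shortest qualifying length: 3.

3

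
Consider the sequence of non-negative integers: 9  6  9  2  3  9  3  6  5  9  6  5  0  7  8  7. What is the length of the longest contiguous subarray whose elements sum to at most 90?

Extend to the right; shrink from the left whenever the sum exceeds 90:
[9] sum 9 len 1
[9, 6] sum 15 len 2
[9, 6, 9] sum 24 len 3
[9, 6, 9, 2] sum 26 len 4
[9, 6, 9, 2, 3] sum 29 len 5
[9, 6, 9, 2, 3, 9] sum 38 len 6
[9, 6, 9, 2, 3, 9, 3] sum 41 len 7
[9, 6, 9, 2, 3, 9, 3, 6] sum 47 len 8
[9, 6, 9, 2, 3, 9, 3, 6, 5] sum 52 len 9
[9, 6, 9, 2, 3, 9, 3, 6, 5, 9] sum 61 len 10
[9, 6, 9, 2, 3, 9, 3, 6, 5, 9, 6] sum 67 len 11
[9, 6, 9, 2, 3, 9, 3, 6, 5, 9, 6, 5] sum 72 len 12
[9, 6, 9, 2, 3, 9, 3, 6, 5, 9, 6, 5, 0] sum 72 len 13
[9, 6, 9, 2, 3, 9, 3, 6, 5, 9, 6, 5, 0, 7] sum 79 len 14
[9, 6, 9, 2, 3, 9, 3, 6, 5, 9, 6, 5, 0, 7, 8] sum 87 len 15
[6, 9, 2, 3, 9, 3, 6, 5, 9, 6, 5, 0, 7, 8, 7] sum 85 len 15
Longest length seen: 15.

15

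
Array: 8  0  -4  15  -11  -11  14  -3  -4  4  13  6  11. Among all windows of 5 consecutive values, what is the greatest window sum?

[8, 0, -4, 15, -11] → sum 8
[0, -4, 15, -11, -11] → sum -11
[-4, 15, -11, -11, 14] → sum 3
[15, -11, -11, 14, -3] → sum 4
[-11, -11, 14, -3, -4] → sum -15
[-11, 14, -3, -4, 4] → sum 0
[14, -3, -4, 4, 13] → sum 24
[-3, -4, 4, 13, 6] → sum 16
[-4, 4, 13, 6, 11] → sum 30
Greatest of these is 30.

30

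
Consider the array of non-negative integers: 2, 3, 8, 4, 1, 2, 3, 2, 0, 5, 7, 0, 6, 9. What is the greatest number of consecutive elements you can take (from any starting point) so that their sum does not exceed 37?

12

Extend to the right; shrink from the left whenever the sum exceeds 37:
add 2: [2] sum 2, len 1
add 3: [2, 3] sum 5, len 2
add 8: [2, 3, 8] sum 13, len 3
add 4: [2, 3, 8, 4] sum 17, len 4
add 1: [2, 3, 8, 4, 1] sum 18, len 5
add 2: [2, 3, 8, 4, 1, 2] sum 20, len 6
add 3: [2, 3, 8, 4, 1, 2, 3] sum 23, len 7
add 2: [2, 3, 8, 4, 1, 2, 3, 2] sum 25, len 8
add 0: [2, 3, 8, 4, 1, 2, 3, 2, 0] sum 25, len 9
add 5: [2, 3, 8, 4, 1, 2, 3, 2, 0, 5] sum 30, len 10
add 7: [2, 3, 8, 4, 1, 2, 3, 2, 0, 5, 7] sum 37, len 11
add 0: [2, 3, 8, 4, 1, 2, 3, 2, 0, 5, 7, 0] sum 37, len 12
add 6: [4, 1, 2, 3, 2, 0, 5, 7, 0, 6] sum 30, len 10
add 9: [1, 2, 3, 2, 0, 5, 7, 0, 6, 9] sum 35, len 10
Longest length seen: 12.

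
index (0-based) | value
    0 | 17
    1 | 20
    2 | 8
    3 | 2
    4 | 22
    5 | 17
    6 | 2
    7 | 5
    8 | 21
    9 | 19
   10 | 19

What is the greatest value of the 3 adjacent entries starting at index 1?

20

Elements at indices 1..3: 20, 8, 2
max(20, 8, 2) = 20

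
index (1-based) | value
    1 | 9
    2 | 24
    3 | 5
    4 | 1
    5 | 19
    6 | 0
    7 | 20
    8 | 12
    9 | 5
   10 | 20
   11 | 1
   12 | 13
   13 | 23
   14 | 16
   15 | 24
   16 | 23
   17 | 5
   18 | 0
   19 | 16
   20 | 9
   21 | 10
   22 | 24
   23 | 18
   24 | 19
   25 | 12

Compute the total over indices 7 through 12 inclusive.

71

Elements at indices 7..12: 20, 12, 5, 20, 1, 13
sum(20, 12, 5, 20, 1, 13) = 71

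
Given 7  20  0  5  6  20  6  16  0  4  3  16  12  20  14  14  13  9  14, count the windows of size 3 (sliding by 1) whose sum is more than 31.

8

[7, 20, 0] → sum 27
[20, 0, 5] → sum 25
[0, 5, 6] → sum 11
[5, 6, 20] → sum 31
[6, 20, 6] → sum 32  > 31 ✓
[20, 6, 16] → sum 42  > 31 ✓
[6, 16, 0] → sum 22
[16, 0, 4] → sum 20
[0, 4, 3] → sum 7
[4, 3, 16] → sum 23
[3, 16, 12] → sum 31
[16, 12, 20] → sum 48  > 31 ✓
[12, 20, 14] → sum 46  > 31 ✓
[20, 14, 14] → sum 48  > 31 ✓
[14, 14, 13] → sum 41  > 31 ✓
[14, 13, 9] → sum 36  > 31 ✓
[13, 9, 14] → sum 36  > 31 ✓
8 windows satisfy the condition.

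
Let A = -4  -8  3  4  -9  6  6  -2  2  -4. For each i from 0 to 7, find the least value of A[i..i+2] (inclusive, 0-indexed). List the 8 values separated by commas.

[-4, -8, 3] → min -8
[-8, 3, 4] → min -8
[3, 4, -9] → min -9
[4, -9, 6] → min -9
[-9, 6, 6] → min -9
[6, 6, -2] → min -2
[6, -2, 2] → min -2
[-2, 2, -4] → min -4

-8, -8, -9, -9, -9, -2, -2, -4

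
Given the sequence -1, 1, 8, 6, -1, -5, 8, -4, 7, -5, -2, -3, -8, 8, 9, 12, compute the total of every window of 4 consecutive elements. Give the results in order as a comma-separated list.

[-1, 1, 8, 6] → sum 14
[1, 8, 6, -1] → sum 14
[8, 6, -1, -5] → sum 8
[6, -1, -5, 8] → sum 8
[-1, -5, 8, -4] → sum -2
[-5, 8, -4, 7] → sum 6
[8, -4, 7, -5] → sum 6
[-4, 7, -5, -2] → sum -4
[7, -5, -2, -3] → sum -3
[-5, -2, -3, -8] → sum -18
[-2, -3, -8, 8] → sum -5
[-3, -8, 8, 9] → sum 6
[-8, 8, 9, 12] → sum 21

14, 14, 8, 8, -2, 6, 6, -4, -3, -18, -5, 6, 21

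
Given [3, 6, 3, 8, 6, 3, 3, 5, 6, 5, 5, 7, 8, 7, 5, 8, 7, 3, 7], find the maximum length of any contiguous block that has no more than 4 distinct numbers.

[3] 1 distinct, len 1
[3, 6] 2 distinct, len 2
[3, 6, 3] 2 distinct, len 3
[3, 6, 3, 8] 3 distinct, len 4
[3, 6, 3, 8, 6] 3 distinct, len 5
[3, 6, 3, 8, 6, 3] 3 distinct, len 6
[3, 6, 3, 8, 6, 3, 3] 3 distinct, len 7
[3, 6, 3, 8, 6, 3, 3, 5] 4 distinct, len 8
[3, 6, 3, 8, 6, 3, 3, 5, 6] 4 distinct, len 9
[3, 6, 3, 8, 6, 3, 3, 5, 6, 5] 4 distinct, len 10
[3, 6, 3, 8, 6, 3, 3, 5, 6, 5, 5] 4 distinct, len 11
[6, 3, 3, 5, 6, 5, 5, 7] 4 distinct, len 8
[5, 6, 5, 5, 7, 8] 4 distinct, len 6
[5, 6, 5, 5, 7, 8, 7] 4 distinct, len 7
[5, 6, 5, 5, 7, 8, 7, 5] 4 distinct, len 8
[5, 6, 5, 5, 7, 8, 7, 5, 8] 4 distinct, len 9
[5, 6, 5, 5, 7, 8, 7, 5, 8, 7] 4 distinct, len 10
[5, 5, 7, 8, 7, 5, 8, 7, 3] 4 distinct, len 9
[5, 5, 7, 8, 7, 5, 8, 7, 3, 7] 4 distinct, len 10
Longest length with ≤4 distinct: 11.

11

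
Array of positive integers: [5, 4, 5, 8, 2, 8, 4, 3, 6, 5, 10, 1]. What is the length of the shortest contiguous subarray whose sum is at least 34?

add 5: running sum 5 < 34
add 4: running sum 9 < 34
add 5: running sum 14 < 34
add 8: running sum 22 < 34
add 2: running sum 24 < 34
add 8: running sum 32 < 34
end 6: [5, 4, 5, 8, 2, 8, 4] sum 36, len 7
end 7: [4, 5, 8, 2, 8, 4, 3] sum 34, len 7
end 8: [5, 8, 2, 8, 4, 3, 6] sum 36, len 7
end 9: [8, 2, 8, 4, 3, 6, 5] sum 36, len 7
end 10: [8, 4, 3, 6, 5, 10] sum 36, len 6
end 11: [8, 4, 3, 6, 5, 10, 1] sum 37, len 7
Shortest qualifying length: 6.

6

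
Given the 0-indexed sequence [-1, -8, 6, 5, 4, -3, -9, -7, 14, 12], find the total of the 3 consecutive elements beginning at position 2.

Elements at indices 2..4: 6, 5, 4
sum(6, 5, 4) = 15

15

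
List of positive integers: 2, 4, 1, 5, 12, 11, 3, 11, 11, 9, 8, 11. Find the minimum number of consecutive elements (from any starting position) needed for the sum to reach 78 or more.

add 2: running sum 2 < 78
add 4: running sum 6 < 78
add 1: running sum 7 < 78
add 5: running sum 12 < 78
add 12: running sum 24 < 78
add 11: running sum 35 < 78
add 3: running sum 38 < 78
add 11: running sum 49 < 78
add 11: running sum 60 < 78
add 9: running sum 69 < 78
add 8: running sum 77 < 78
add 11: shortest ending here [5, 12, 11, 3, 11, 11, 9, 8, 11] sum 81, len 9
Shortest qualifying length: 9.

9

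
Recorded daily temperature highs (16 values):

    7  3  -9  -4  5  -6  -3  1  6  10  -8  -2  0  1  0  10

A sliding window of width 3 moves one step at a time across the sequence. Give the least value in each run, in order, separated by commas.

-9, -9, -9, -6, -6, -6, -3, 1, -8, -8, -8, -2, 0, 0

Sliding a size-3 window across the 16 values:
7 3 -9 → min -9
3 -9 -4 → min -9
-9 -4 5 → min -9
-4 5 -6 → min -6
5 -6 -3 → min -6
-6 -3 1 → min -6
-3 1 6 → min -3
1 6 10 → min 1
6 10 -8 → min -8
10 -8 -2 → min -8
-8 -2 0 → min -8
-2 0 1 → min -2
0 1 0 → min 0
1 0 10 → min 0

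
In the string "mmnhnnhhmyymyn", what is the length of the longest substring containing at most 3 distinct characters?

9

[m] 1 distinct, len 1
[m, m] 1 distinct, len 2
[m, m, n] 2 distinct, len 3
[m, m, n, h] 3 distinct, len 4
[m, m, n, h, n] 3 distinct, len 5
[m, m, n, h, n, n] 3 distinct, len 6
[m, m, n, h, n, n, h] 3 distinct, len 7
[m, m, n, h, n, n, h, h] 3 distinct, len 8
[m, m, n, h, n, n, h, h, m] 3 distinct, len 9
[h, h, m, y] 3 distinct, len 4
[h, h, m, y, y] 3 distinct, len 5
[h, h, m, y, y, m] 3 distinct, len 6
[h, h, m, y, y, m, y] 3 distinct, len 7
[m, y, y, m, y, n] 3 distinct, len 6
Longest length with ≤3 distinct: 9.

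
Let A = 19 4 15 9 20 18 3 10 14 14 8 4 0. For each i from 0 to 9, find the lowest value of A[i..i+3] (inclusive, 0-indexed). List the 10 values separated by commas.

4, 4, 9, 3, 3, 3, 3, 8, 4, 0

Sliding a size-4 window across the 13 values:
(19, 4, 15, 9) → min 4
(4, 15, 9, 20) → min 4
(15, 9, 20, 18) → min 9
(9, 20, 18, 3) → min 3
(20, 18, 3, 10) → min 3
(18, 3, 10, 14) → min 3
(3, 10, 14, 14) → min 3
(10, 14, 14, 8) → min 8
(14, 14, 8, 4) → min 4
(14, 8, 4, 0) → min 0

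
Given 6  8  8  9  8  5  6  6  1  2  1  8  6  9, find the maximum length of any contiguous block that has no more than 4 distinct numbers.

8

add 6: window [6] (1 distinct), len 1
add 8: window [6, 8] (2 distinct), len 2
add 8: window [6, 8, 8] (2 distinct), len 3
add 9: window [6, 8, 8, 9] (3 distinct), len 4
add 8: window [6, 8, 8, 9, 8] (3 distinct), len 5
add 5: window [6, 8, 8, 9, 8, 5] (4 distinct), len 6
add 6: window [6, 8, 8, 9, 8, 5, 6] (4 distinct), len 7
add 6: window [6, 8, 8, 9, 8, 5, 6, 6] (4 distinct), len 8
add 1: window [8, 5, 6, 6, 1] (4 distinct), len 5
add 2: window [5, 6, 6, 1, 2] (4 distinct), len 5
add 1: window [5, 6, 6, 1, 2, 1] (4 distinct), len 6
add 8: window [6, 6, 1, 2, 1, 8] (4 distinct), len 6
add 6: window [6, 6, 1, 2, 1, 8, 6] (4 distinct), len 7
add 9: window [1, 8, 6, 9] (4 distinct), len 4
Longest length with ≤4 distinct: 8.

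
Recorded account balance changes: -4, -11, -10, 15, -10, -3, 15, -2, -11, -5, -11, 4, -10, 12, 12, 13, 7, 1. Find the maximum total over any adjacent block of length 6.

-4 -11 -10 15 -10 -3 → sum -23
-11 -10 15 -10 -3 15 → sum -4
-10 15 -10 -3 15 -2 → sum 5
15 -10 -3 15 -2 -11 → sum 4
-10 -3 15 -2 -11 -5 → sum -16
-3 15 -2 -11 -5 -11 → sum -17
15 -2 -11 -5 -11 4 → sum -10
-2 -11 -5 -11 4 -10 → sum -35
-11 -5 -11 4 -10 12 → sum -21
-5 -11 4 -10 12 12 → sum 2
-11 4 -10 12 12 13 → sum 20
4 -10 12 12 13 7 → sum 38
-10 12 12 13 7 1 → sum 35
Maximum of these is 38.

38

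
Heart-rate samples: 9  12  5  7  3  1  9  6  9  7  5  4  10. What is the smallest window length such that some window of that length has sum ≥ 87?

13

Extend right; whenever the sum reaches 87, record the length and shrink from the left:
add 9: running sum 9 < 87
add 12: running sum 21 < 87
add 5: running sum 26 < 87
add 7: running sum 33 < 87
add 3: running sum 36 < 87
add 1: running sum 37 < 87
add 9: running sum 46 < 87
add 6: running sum 52 < 87
add 9: running sum 61 < 87
add 7: running sum 68 < 87
add 5: running sum 73 < 87
add 4: running sum 77 < 87
end 12: [9, 12, 5, 7, 3, 1, 9, 6, 9, 7, 5, 4, 10] sum 87, len 13
Shortest qualifying length: 13.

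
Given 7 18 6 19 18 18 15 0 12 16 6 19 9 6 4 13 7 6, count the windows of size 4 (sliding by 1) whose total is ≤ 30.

[7, 18, 6, 19] → sum 50
[18, 6, 19, 18] → sum 61
[6, 19, 18, 18] → sum 61
[19, 18, 18, 15] → sum 70
[18, 18, 15, 0] → sum 51
[18, 15, 0, 12] → sum 45
[15, 0, 12, 16] → sum 43
[0, 12, 16, 6] → sum 34
[12, 16, 6, 19] → sum 53
[16, 6, 19, 9] → sum 50
[6, 19, 9, 6] → sum 40
[19, 9, 6, 4] → sum 38
[9, 6, 4, 13] → sum 32
[6, 4, 13, 7] → sum 30  ≤ 30 ✓
[4, 13, 7, 6] → sum 30  ≤ 30 ✓
2 windows satisfy the condition.

2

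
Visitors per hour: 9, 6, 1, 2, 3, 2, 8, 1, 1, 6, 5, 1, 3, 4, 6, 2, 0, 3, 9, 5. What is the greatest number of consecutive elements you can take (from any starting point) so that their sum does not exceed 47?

[9] sum 9 len 1
[9, 6] sum 15 len 2
[9, 6, 1] sum 16 len 3
[9, 6, 1, 2] sum 18 len 4
[9, 6, 1, 2, 3] sum 21 len 5
[9, 6, 1, 2, 3, 2] sum 23 len 6
[9, 6, 1, 2, 3, 2, 8] sum 31 len 7
[9, 6, 1, 2, 3, 2, 8, 1] sum 32 len 8
[9, 6, 1, 2, 3, 2, 8, 1, 1] sum 33 len 9
[9, 6, 1, 2, 3, 2, 8, 1, 1, 6] sum 39 len 10
[9, 6, 1, 2, 3, 2, 8, 1, 1, 6, 5] sum 44 len 11
[9, 6, 1, 2, 3, 2, 8, 1, 1, 6, 5, 1] sum 45 len 12
[6, 1, 2, 3, 2, 8, 1, 1, 6, 5, 1, 3] sum 39 len 12
[6, 1, 2, 3, 2, 8, 1, 1, 6, 5, 1, 3, 4] sum 43 len 13
[1, 2, 3, 2, 8, 1, 1, 6, 5, 1, 3, 4, 6] sum 43 len 13
[1, 2, 3, 2, 8, 1, 1, 6, 5, 1, 3, 4, 6, 2] sum 45 len 14
[1, 2, 3, 2, 8, 1, 1, 6, 5, 1, 3, 4, 6, 2, 0] sum 45 len 15
[2, 3, 2, 8, 1, 1, 6, 5, 1, 3, 4, 6, 2, 0, 3] sum 47 len 15
[1, 1, 6, 5, 1, 3, 4, 6, 2, 0, 3, 9] sum 41 len 12
[1, 1, 6, 5, 1, 3, 4, 6, 2, 0, 3, 9, 5] sum 46 len 13
Longest length seen: 15.

15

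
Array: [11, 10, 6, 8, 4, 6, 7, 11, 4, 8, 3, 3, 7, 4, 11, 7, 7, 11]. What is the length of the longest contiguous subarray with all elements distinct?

add 11: [11] len 1
add 10: [11, 10] len 2
add 6: [11, 10, 6] len 3
add 8: [11, 10, 6, 8] len 4
add 4: [11, 10, 6, 8, 4] len 5
add 6 (repeat 6, move left end past it): [8, 4, 6] len 3
add 7: [8, 4, 6, 7] len 4
add 11: [8, 4, 6, 7, 11] len 5
add 4 (repeat 4, move left end past it): [6, 7, 11, 4] len 4
add 8: [6, 7, 11, 4, 8] len 5
add 3: [6, 7, 11, 4, 8, 3] len 6
add 3 (repeat 3, move left end past it): [3] len 1
add 7: [3, 7] len 2
add 4: [3, 7, 4] len 3
add 11: [3, 7, 4, 11] len 4
add 7 (repeat 7, move left end past it): [4, 11, 7] len 3
add 7 (repeat 7, move left end past it): [7] len 1
add 11: [7, 11] len 2
Longest all-distinct length: 6.

6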